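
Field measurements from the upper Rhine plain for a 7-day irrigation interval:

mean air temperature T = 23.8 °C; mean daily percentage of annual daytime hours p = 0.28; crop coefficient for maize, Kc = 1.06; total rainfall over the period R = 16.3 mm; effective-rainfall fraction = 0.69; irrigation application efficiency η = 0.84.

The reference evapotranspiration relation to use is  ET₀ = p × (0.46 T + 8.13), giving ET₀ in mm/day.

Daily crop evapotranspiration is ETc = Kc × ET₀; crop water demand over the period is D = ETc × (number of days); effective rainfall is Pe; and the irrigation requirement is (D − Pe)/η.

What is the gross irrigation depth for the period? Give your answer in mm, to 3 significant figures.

33.8 mm

ET₀ = 0.28 × (0.46 × 23.8 + 8.13) = 0.28 × 19.078 = 5.3418 mm/d
ETc = Kc × ET₀ = 1.06 × 5.3418 = 5.6623 mm/d
Crop demand D = ETc × 7 d = 5.6623 × 7 = 39.636 mm
Pe = 0.69 × 16.3 = 11.247 mm
D − Pe = 39.636 − 11.247 = 28.389 mm
Gross irrigation = 28.389 / 0.84 = 33.796 mm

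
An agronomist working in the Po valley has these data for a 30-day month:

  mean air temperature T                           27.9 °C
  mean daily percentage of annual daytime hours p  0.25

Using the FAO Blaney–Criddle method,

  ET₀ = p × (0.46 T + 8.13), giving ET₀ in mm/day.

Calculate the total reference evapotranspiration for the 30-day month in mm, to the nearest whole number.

157 mm

ET₀ = 0.25 × (0.46 × 27.9 + 8.13) = 0.25 × 20.964 = 5.2410 mm/d
Monthly total = 5.2410 × 30 = 157.230 mm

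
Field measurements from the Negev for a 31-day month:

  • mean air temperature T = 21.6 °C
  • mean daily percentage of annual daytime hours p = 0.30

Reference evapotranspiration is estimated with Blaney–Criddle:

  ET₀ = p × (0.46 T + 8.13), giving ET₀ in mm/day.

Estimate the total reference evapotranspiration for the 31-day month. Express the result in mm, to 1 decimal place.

ET₀ = 0.30 × (0.46 × 21.6 + 8.13) = 0.30 × 18.066 = 5.4198 mm/d
Monthly total = 5.4198 × 31 = 168.014 mm

168.0 mm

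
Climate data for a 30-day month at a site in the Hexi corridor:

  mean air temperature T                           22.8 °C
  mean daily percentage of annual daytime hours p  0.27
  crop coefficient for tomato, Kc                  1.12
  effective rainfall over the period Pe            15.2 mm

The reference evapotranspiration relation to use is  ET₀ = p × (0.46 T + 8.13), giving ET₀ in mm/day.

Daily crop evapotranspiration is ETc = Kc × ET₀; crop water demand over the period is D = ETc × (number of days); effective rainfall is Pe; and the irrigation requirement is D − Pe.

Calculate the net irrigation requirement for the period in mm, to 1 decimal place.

153.7 mm

ET₀ = 0.27 × (0.46 × 22.8 + 8.13) = 0.27 × 18.618 = 5.0269 mm/d
ETc = Kc × ET₀ = 1.12 × 5.0269 = 5.6301 mm/d
Crop demand D = ETc × 30 d = 5.6301 × 30 = 168.903 mm
D − Pe = 168.903 − 15.2 = 153.703 mm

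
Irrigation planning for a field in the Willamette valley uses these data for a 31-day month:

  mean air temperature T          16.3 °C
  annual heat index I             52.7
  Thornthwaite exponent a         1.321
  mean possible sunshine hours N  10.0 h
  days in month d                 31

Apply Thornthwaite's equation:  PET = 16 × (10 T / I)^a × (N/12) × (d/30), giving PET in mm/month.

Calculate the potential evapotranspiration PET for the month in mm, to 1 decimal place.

61.2 mm

10T/I = 10 × 16.3 / 52.7 = 3.0930
(10T/I)^a = 3.0930^1.321 = 4.4442
Uncorrected PET = 16 × 4.4442 = 71.107 mm
Correction = (N/12)(d/30) = (10.0/12)(31/30) = 0.8611
PET = 71.107 × 0.8611 = 61.230 mm/month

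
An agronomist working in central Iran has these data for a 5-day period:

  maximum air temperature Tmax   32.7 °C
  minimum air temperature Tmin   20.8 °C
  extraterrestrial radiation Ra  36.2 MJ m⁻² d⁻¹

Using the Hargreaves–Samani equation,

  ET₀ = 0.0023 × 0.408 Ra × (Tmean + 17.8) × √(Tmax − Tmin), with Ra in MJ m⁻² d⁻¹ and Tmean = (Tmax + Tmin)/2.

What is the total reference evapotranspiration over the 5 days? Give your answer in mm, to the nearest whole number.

26 mm

Tmean = (32.7 + 20.8)/2 = 26.75 °C
0.408 Ra = 0.408 × 36.2 = 14.7696 mm/d equivalent
ET₀ = 0.0023 × 14.7696 × (26.75 + 17.8) × √11.9 = 0.0023 × 14.7696 × 44.55 × 3.4496 = 5.2205 mm/d
Over 5 days: 5.2205 × 5 = 26.103 mm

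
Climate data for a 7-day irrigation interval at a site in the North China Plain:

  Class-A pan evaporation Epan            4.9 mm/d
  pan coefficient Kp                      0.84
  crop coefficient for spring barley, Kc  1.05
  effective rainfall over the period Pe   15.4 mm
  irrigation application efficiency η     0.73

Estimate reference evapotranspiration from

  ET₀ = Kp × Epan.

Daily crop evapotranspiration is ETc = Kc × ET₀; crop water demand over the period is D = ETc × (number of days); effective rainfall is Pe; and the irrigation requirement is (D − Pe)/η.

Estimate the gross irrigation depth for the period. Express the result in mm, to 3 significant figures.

ET₀ = 0.84 × 4.9 = 4.1160 mm/d
ETc = Kc × ET₀ = 1.05 × 4.1160 = 4.3218 mm/d
Crop demand D = ETc × 7 d = 4.3218 × 7 = 30.253 mm
D − Pe = 30.253 − 15.4 = 14.853 mm
Gross irrigation = 14.853 / 0.73 = 20.347 mm

20.3 mm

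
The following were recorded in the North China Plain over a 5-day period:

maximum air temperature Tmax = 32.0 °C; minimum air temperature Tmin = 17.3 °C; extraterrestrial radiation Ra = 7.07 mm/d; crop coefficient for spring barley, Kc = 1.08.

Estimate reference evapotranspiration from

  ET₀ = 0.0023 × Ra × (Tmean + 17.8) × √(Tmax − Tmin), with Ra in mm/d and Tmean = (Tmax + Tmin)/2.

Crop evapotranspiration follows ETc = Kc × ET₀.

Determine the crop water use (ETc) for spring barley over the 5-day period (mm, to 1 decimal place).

14.3 mm

Tmean = (32.0 + 17.3)/2 = 24.65 °C
ET₀ = 0.0023 × 7.07 × (24.65 + 17.8) × √14.7 = 0.0023 × 7.07 × 42.45 × 3.8341 = 2.6466 mm/d
ETc = Kc × ET₀ = 1.08 × 2.6466 = 2.8583 mm/d
Over 5 days: 2.8583 × 5 = 14.292 mm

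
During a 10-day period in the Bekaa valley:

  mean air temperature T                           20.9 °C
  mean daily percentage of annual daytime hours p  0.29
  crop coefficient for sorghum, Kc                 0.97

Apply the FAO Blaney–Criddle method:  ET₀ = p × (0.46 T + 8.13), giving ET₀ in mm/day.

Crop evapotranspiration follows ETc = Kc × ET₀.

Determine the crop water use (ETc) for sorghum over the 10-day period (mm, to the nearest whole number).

ET₀ = 0.29 × (0.46 × 20.9 + 8.13) = 0.29 × 17.744 = 5.1458 mm/d
ETc = Kc × ET₀ = 0.97 × 5.1458 = 4.9914 mm/d
Over 10 days: 4.9914 × 10 = 49.914 mm

50 mm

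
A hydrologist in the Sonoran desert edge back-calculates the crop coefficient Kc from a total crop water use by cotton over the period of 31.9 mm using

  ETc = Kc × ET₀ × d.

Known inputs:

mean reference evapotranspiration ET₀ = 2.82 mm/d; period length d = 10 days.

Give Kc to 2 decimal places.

1.13

ETc = Kc × ET₀ × d  ⇒  Kc = ETc / (ET₀ × d)
Kc = 31.9 / (2.82 × 10) = 31.9 / 28.20 = 1.1312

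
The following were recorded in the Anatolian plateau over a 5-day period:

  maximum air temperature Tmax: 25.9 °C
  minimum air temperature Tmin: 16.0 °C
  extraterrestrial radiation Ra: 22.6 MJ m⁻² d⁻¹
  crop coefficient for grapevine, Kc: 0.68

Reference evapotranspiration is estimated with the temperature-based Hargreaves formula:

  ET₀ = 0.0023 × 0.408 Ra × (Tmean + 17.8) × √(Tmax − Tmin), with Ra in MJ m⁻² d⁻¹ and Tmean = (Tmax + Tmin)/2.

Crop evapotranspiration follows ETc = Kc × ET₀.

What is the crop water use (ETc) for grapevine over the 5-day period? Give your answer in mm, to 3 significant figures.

8.79 mm

Tmean = (25.9 + 16.0)/2 = 20.95 °C
0.408 Ra = 0.408 × 22.6 = 9.2208 mm/d equivalent
ET₀ = 0.0023 × 9.2208 × (20.95 + 17.8) × √9.9 = 0.0023 × 9.2208 × 38.75 × 3.1464 = 2.5857 mm/d
ETc = Kc × ET₀ = 0.68 × 2.5857 = 1.7583 mm/d
Over 5 days: 1.7583 × 5 = 8.792 mm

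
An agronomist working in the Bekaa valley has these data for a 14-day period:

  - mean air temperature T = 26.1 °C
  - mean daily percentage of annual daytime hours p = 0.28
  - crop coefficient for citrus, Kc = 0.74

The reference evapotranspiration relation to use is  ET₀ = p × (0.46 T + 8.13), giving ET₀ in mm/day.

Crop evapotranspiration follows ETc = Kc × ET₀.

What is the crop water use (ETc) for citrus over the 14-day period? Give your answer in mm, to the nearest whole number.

58 mm

ET₀ = 0.28 × (0.46 × 26.1 + 8.13) = 0.28 × 20.136 = 5.6381 mm/d
ETc = Kc × ET₀ = 0.74 × 5.6381 = 4.1722 mm/d
Over 14 days: 4.1722 × 14 = 58.411 mm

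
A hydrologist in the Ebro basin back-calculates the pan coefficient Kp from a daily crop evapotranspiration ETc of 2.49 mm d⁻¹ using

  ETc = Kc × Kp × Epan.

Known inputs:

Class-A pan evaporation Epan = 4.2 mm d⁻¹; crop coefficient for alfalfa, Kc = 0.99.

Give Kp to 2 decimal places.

0.60

ETc = Kc × Kp × Epan  ⇒  Kp = ETc / (Kc × Epan)
Kp = 2.49 / (0.99 × 4.2) = 2.49 / 4.158 = 0.5988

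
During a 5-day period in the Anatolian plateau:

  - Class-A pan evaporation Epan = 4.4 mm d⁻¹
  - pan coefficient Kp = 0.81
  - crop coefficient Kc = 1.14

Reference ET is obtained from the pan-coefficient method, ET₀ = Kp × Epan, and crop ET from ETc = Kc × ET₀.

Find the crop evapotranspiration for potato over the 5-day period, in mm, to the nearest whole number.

20 mm

ET₀ = 0.81 × 4.4 = 3.5640 mm/d
ETc = Kc × ET₀ = 1.14 × 3.5640 = 4.0630 mm/d
Over 5 days: 4.0630 × 5 = 20.315 mm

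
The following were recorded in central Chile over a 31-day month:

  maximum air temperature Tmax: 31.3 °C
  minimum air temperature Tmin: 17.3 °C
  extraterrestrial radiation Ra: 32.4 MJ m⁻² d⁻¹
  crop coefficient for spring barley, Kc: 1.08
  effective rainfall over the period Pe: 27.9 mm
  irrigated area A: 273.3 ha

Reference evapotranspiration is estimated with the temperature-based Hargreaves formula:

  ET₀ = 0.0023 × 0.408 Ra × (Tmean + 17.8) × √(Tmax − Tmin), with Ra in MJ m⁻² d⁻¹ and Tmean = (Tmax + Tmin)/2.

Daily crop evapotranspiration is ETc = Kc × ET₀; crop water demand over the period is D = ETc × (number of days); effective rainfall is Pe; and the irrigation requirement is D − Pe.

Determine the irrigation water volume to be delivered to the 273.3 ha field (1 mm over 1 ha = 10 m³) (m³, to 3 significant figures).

362000 m³

Tmean = (31.3 + 17.3)/2 = 24.30 °C
0.408 Ra = 0.408 × 32.4 = 13.2192 mm/d equivalent
ET₀ = 0.0023 × 13.2192 × (24.30 + 17.8) × √14.0 = 0.0023 × 13.2192 × 42.10 × 3.7417 = 4.7894 mm/d
ETc = Kc × ET₀ = 1.08 × 4.7894 = 5.1726 mm/d
Crop demand D = ETc × 31 d = 5.1726 × 31 = 160.351 mm
D − Pe = 160.351 − 27.9 = 132.451 mm
Volume = 132.451 mm × 273.3 ha × 10 = 361988.6 m³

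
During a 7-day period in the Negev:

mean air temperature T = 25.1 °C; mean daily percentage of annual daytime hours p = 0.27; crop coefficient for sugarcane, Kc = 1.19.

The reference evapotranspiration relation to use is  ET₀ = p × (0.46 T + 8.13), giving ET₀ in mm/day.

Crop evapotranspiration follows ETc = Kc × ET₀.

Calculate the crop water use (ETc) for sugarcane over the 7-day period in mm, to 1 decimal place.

44.3 mm

ET₀ = 0.27 × (0.46 × 25.1 + 8.13) = 0.27 × 19.676 = 5.3125 mm/d
ETc = Kc × ET₀ = 1.19 × 5.3125 = 6.3219 mm/d
Over 7 days: 6.3219 × 7 = 44.253 mm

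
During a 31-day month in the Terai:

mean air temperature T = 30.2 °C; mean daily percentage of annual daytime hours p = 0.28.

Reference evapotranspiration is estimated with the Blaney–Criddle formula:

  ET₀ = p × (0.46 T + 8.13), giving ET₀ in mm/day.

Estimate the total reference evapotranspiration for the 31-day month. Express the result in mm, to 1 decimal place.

ET₀ = 0.28 × (0.46 × 30.2 + 8.13) = 0.28 × 22.022 = 6.1662 mm/d
Monthly total = 6.1662 × 31 = 191.152 mm

191.2 mm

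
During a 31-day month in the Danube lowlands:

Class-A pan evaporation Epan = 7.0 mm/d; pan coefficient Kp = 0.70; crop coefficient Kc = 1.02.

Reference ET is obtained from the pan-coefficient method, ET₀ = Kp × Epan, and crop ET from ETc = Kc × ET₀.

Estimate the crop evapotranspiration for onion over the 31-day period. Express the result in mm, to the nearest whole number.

155 mm

ET₀ = 0.70 × 7.0 = 4.9000 mm/d
ETc = Kc × ET₀ = 1.02 × 4.9000 = 4.9980 mm/d
Over 31 days: 4.9980 × 31 = 154.938 mm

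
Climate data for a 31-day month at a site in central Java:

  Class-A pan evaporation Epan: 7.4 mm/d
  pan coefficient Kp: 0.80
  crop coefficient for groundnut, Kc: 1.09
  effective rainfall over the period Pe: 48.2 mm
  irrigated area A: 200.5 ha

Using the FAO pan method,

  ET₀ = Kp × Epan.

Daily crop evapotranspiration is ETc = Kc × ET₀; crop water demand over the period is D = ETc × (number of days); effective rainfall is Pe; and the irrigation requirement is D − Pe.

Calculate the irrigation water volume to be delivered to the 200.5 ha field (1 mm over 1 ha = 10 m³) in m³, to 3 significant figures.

ET₀ = 0.80 × 7.4 = 5.9200 mm/d
ETc = Kc × ET₀ = 1.09 × 5.9200 = 6.4528 mm/d
Crop demand D = ETc × 31 d = 6.4528 × 31 = 200.037 mm
D − Pe = 200.037 − 48.2 = 151.837 mm
Volume = 151.837 mm × 200.5 ha × 10 = 304433.2 m³

304000 m³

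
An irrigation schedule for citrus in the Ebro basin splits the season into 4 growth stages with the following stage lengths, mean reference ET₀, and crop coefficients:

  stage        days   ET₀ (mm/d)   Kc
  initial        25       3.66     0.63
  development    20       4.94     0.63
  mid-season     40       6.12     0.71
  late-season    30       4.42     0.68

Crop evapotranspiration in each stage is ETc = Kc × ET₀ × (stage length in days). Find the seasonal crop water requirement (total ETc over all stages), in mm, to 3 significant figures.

initial: 0.63 × 3.66 × 25 = 57.65 mm
development: 0.63 × 4.94 × 20 = 62.24 mm
mid-season: 0.71 × 6.12 × 40 = 173.81 mm
late-season: 0.68 × 4.42 × 30 = 90.17 mm
Seasonal total = 383.87 mm

384 mm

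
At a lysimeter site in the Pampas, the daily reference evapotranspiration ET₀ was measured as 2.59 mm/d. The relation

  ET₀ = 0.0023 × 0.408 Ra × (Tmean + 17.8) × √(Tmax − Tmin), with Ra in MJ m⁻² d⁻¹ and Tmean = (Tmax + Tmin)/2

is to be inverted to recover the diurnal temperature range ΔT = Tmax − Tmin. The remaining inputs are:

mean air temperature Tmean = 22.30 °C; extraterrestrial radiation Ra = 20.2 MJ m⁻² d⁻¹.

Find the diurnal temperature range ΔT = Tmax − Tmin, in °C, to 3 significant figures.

11.6 °C

√ΔT = ET₀ / [0.0023 × 0.408 × Ra × (Tmean+17.8)] = 2.59 / (0.0023 × 8.2416 × 40.10) = 3.4073
ΔT = 3.4073² = 11.610 °C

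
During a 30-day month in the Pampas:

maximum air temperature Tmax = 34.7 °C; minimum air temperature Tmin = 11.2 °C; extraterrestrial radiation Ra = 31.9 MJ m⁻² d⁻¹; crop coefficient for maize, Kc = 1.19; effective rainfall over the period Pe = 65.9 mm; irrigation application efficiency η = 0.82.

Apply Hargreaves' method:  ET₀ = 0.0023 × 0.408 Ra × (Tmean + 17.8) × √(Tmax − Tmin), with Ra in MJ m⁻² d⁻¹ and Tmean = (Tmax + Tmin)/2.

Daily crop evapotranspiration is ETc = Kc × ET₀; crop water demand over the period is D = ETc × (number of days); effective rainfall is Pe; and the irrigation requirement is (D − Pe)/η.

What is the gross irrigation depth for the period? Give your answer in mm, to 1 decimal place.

Tmean = (34.7 + 11.2)/2 = 22.95 °C
0.408 Ra = 0.408 × 31.9 = 13.0152 mm/d equivalent
ET₀ = 0.0023 × 13.0152 × (22.95 + 17.8) × √23.5 = 0.0023 × 13.0152 × 40.75 × 4.8477 = 5.9135 mm/d
ETc = Kc × ET₀ = 1.19 × 5.9135 = 7.0371 mm/d
Crop demand D = ETc × 30 d = 7.0371 × 30 = 211.113 mm
D − Pe = 211.113 − 65.9 = 145.213 mm
Gross irrigation = 145.213 / 0.82 = 177.089 mm

177.1 mm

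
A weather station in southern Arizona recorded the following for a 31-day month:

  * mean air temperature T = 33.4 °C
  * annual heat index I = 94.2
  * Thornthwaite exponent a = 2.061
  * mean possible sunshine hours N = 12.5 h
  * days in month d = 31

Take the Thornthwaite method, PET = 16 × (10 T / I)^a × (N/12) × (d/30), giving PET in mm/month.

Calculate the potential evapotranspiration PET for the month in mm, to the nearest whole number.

234 mm

10T/I = 10 × 33.4 / 94.2 = 3.5456
(10T/I)^a = 3.5456^2.061 = 13.5803
Uncorrected PET = 16 × 13.5803 = 217.285 mm
Correction = (N/12)(d/30) = (12.5/12)(31/30) = 1.0764
PET = 217.285 × 1.0764 = 233.886 mm/month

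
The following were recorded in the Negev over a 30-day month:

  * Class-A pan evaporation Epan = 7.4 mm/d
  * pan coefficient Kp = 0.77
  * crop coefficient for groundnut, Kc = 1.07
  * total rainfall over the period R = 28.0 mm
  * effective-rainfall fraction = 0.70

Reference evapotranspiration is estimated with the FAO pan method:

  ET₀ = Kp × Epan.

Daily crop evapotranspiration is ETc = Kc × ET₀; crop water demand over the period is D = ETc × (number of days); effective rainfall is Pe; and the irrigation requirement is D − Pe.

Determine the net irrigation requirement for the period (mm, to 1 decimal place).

ET₀ = 0.77 × 7.4 = 5.6980 mm/d
ETc = Kc × ET₀ = 1.07 × 5.6980 = 6.0969 mm/d
Crop demand D = ETc × 30 d = 6.0969 × 30 = 182.907 mm
Pe = 0.70 × 28.0 = 19.600 mm
D − Pe = 182.907 − 19.600 = 163.307 mm

163.3 mm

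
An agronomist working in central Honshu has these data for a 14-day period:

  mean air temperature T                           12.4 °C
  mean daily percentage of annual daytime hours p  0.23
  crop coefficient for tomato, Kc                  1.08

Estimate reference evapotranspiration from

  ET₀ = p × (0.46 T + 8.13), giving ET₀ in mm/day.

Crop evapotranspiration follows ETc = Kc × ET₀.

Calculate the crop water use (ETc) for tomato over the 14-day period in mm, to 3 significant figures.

48.1 mm

ET₀ = 0.23 × (0.46 × 12.4 + 8.13) = 0.23 × 13.834 = 3.1818 mm/d
ETc = Kc × ET₀ = 1.08 × 3.1818 = 3.4363 mm/d
Over 14 days: 3.4363 × 14 = 48.108 mm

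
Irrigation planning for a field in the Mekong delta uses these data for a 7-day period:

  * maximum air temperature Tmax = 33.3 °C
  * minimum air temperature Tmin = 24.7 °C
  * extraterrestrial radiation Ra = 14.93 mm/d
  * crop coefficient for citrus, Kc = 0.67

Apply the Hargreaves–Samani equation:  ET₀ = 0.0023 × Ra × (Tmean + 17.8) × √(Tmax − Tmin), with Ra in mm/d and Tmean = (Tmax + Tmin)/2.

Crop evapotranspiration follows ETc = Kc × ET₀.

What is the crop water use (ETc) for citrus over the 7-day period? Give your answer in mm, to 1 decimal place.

Tmean = (33.3 + 24.7)/2 = 29.00 °C
ET₀ = 0.0023 × 14.93 × (29.00 + 17.8) × √8.6 = 0.0023 × 14.93 × 46.80 × 2.9326 = 4.7129 mm/d
ETc = Kc × ET₀ = 0.67 × 4.7129 = 3.1576 mm/d
Over 7 days: 3.1576 × 7 = 22.103 mm

22.1 mm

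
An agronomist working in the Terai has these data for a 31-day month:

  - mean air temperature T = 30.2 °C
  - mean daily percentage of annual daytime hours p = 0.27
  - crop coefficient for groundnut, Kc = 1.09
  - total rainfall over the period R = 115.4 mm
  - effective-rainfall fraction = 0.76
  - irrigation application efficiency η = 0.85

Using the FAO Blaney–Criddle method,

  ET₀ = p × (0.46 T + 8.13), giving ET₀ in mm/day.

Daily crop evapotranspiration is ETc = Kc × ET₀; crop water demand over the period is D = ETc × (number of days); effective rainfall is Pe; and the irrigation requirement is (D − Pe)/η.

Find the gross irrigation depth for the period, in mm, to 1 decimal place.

ET₀ = 0.27 × (0.46 × 30.2 + 8.13) = 0.27 × 22.022 = 5.9459 mm/d
ETc = Kc × ET₀ = 1.09 × 5.9459 = 6.4810 mm/d
Crop demand D = ETc × 31 d = 6.4810 × 31 = 200.911 mm
Pe = 0.76 × 115.4 = 87.704 mm
D − Pe = 200.911 − 87.704 = 113.207 mm
Gross irrigation = 113.207 / 0.85 = 133.185 mm

133.2 mm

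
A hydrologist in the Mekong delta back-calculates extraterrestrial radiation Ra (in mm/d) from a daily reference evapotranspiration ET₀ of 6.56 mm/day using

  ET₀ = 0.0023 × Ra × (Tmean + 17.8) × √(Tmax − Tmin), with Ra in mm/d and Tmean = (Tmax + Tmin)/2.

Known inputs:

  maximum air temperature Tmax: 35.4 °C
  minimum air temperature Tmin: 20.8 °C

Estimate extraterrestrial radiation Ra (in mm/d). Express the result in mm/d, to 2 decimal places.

16.26 mm/d

Tmean = 28.10 °C; √ΔT = 3.8210
Ra = ET₀ / [0.0023 × (Tmean+17.8) × √ΔT] = 6.56 / (0.0023 × 45.90 × 3.8210) = 16.262 mm/d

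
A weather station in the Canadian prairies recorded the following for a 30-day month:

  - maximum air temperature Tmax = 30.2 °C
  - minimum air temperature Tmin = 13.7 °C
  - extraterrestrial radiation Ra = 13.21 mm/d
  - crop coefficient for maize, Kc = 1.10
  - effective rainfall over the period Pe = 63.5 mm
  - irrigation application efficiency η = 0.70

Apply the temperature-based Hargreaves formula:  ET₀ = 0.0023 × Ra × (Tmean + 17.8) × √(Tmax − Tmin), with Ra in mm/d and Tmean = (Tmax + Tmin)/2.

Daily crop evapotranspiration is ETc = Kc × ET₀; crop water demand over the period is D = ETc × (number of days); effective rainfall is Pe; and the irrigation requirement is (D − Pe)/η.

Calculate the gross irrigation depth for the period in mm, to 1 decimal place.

Tmean = (30.2 + 13.7)/2 = 21.95 °C
ET₀ = 0.0023 × 13.21 × (21.95 + 17.8) × √16.5 = 0.0023 × 13.21 × 39.75 × 4.0620 = 4.9058 mm/d
ETc = Kc × ET₀ = 1.10 × 4.9058 = 5.3964 mm/d
Crop demand D = ETc × 30 d = 5.3964 × 30 = 161.892 mm
D − Pe = 161.892 − 63.5 = 98.392 mm
Gross irrigation = 98.392 / 0.70 = 140.560 mm

140.6 mm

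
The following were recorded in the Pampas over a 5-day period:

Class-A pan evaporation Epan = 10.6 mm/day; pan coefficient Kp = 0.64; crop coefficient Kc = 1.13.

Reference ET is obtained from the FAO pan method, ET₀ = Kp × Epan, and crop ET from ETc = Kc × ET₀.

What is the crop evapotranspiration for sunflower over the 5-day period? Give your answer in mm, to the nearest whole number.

38 mm

ET₀ = 0.64 × 10.6 = 6.7840 mm/d
ETc = Kc × ET₀ = 1.13 × 6.7840 = 7.6659 mm/d
Over 5 days: 7.6659 × 5 = 38.330 mm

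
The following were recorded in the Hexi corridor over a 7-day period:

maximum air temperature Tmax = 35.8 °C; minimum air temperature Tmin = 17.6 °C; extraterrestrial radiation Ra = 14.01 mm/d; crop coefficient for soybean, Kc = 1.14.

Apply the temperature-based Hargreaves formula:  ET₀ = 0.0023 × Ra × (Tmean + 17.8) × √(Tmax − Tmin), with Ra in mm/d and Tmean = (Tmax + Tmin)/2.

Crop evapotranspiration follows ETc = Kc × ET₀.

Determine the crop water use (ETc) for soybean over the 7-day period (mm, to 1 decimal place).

48.8 mm

Tmean = (35.8 + 17.6)/2 = 26.70 °C
ET₀ = 0.0023 × 14.01 × (26.70 + 17.8) × √18.2 = 0.0023 × 14.01 × 44.50 × 4.2661 = 6.1173 mm/d
ETc = Kc × ET₀ = 1.14 × 6.1173 = 6.9737 mm/d
Over 7 days: 6.9737 × 7 = 48.816 mm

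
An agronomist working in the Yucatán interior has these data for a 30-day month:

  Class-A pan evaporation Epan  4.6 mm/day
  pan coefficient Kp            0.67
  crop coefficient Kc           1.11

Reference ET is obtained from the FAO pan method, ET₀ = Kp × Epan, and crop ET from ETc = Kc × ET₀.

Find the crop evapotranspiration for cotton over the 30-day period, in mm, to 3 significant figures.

ET₀ = 0.67 × 4.6 = 3.0820 mm/d
ETc = Kc × ET₀ = 1.11 × 3.0820 = 3.4210 mm/d
Over 30 days: 3.4210 × 30 = 102.630 mm

103 mm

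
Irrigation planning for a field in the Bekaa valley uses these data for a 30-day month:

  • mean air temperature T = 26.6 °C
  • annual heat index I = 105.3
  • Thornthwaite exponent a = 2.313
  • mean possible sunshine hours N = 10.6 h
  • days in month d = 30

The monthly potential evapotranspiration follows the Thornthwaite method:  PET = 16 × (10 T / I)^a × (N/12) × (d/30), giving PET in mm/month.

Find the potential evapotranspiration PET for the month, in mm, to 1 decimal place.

120.5 mm

10T/I = 10 × 26.6 / 105.3 = 2.5261
(10T/I)^a = 2.5261^2.313 = 8.5284
Uncorrected PET = 16 × 8.5284 = 136.454 mm
Correction = (N/12)(d/30) = (10.6/12)(30/30) = 0.8833
PET = 136.454 × 0.8833 = 120.530 mm/month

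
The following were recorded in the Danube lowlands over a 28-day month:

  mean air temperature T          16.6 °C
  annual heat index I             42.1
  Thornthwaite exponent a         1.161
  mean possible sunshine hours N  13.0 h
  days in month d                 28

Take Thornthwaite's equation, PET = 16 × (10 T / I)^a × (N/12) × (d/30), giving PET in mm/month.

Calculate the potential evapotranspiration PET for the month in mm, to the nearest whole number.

10T/I = 10 × 16.6 / 42.1 = 3.9430
(10T/I)^a = 3.9430^1.161 = 4.9176
Uncorrected PET = 16 × 4.9176 = 78.682 mm
Correction = (N/12)(d/30) = (13.0/12)(28/30) = 1.0111
PET = 78.682 × 1.0111 = 79.555 mm/month

80 mm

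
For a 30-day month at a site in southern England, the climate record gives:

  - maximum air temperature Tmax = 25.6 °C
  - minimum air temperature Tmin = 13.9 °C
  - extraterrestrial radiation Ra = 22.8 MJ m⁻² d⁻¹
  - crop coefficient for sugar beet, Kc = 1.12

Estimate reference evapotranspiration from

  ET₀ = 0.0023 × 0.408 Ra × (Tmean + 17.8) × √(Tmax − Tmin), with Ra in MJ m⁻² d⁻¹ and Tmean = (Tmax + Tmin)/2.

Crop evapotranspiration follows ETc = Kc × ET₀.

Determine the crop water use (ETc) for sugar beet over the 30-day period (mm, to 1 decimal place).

Tmean = (25.6 + 13.9)/2 = 19.75 °C
0.408 Ra = 0.408 × 22.8 = 9.3024 mm/d equivalent
ET₀ = 0.0023 × 9.3024 × (19.75 + 17.8) × √11.7 = 0.0023 × 9.3024 × 37.55 × 3.4205 = 2.7480 mm/d
ETc = Kc × ET₀ = 1.12 × 2.7480 = 3.0778 mm/d
Over 30 days: 3.0778 × 30 = 92.334 mm

92.3 mm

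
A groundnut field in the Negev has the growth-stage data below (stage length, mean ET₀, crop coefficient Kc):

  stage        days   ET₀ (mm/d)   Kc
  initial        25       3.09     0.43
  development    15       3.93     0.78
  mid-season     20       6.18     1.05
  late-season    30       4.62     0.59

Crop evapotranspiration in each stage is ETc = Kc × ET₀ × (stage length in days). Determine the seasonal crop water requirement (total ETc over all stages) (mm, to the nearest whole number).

291 mm

initial: 0.43 × 3.09 × 25 = 33.22 mm
development: 0.78 × 3.93 × 15 = 45.98 mm
mid-season: 1.05 × 6.18 × 20 = 129.78 mm
late-season: 0.59 × 4.62 × 30 = 81.77 mm
Seasonal total = 290.75 mm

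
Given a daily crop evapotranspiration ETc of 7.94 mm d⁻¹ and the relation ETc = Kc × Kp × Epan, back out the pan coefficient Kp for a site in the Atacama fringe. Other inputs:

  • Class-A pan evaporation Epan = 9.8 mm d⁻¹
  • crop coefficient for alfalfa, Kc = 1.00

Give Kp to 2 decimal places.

0.81

ETc = Kc × Kp × Epan  ⇒  Kp = ETc / (Kc × Epan)
Kp = 7.94 / (1.00 × 9.8) = 7.94 / 9.800 = 0.8102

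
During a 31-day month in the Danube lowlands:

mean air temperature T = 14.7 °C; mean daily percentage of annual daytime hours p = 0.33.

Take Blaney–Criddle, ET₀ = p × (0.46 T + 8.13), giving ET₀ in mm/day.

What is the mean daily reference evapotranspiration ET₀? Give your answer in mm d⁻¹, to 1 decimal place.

ET₀ = 0.33 × (0.46 × 14.7 + 8.13) = 0.33 × 14.892 = 4.9144 mm/d

4.9 mm d⁻¹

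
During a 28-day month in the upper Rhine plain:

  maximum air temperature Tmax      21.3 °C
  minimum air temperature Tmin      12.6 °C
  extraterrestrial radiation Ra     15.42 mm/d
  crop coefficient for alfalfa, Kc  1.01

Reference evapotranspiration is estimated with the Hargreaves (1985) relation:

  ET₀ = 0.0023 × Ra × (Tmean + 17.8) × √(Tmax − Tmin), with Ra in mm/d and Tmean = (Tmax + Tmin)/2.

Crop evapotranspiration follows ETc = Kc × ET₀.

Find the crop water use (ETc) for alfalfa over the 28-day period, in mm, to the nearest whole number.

Tmean = (21.3 + 12.6)/2 = 16.95 °C
ET₀ = 0.0023 × 15.42 × (16.95 + 17.8) × √8.7 = 0.0023 × 15.42 × 34.75 × 2.9496 = 3.6352 mm/d
ETc = Kc × ET₀ = 1.01 × 3.6352 = 3.6716 mm/d
Over 28 days: 3.6716 × 28 = 102.805 mm

103 mm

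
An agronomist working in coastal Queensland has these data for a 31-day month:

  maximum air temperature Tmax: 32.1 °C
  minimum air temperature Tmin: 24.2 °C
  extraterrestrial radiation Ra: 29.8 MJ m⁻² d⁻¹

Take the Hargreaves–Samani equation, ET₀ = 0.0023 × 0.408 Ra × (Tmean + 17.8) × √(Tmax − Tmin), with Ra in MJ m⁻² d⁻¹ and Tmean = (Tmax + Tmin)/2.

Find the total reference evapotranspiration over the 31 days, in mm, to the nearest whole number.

Tmean = (32.1 + 24.2)/2 = 28.15 °C
0.408 Ra = 0.408 × 29.8 = 12.1584 mm/d equivalent
ET₀ = 0.0023 × 12.1584 × (28.15 + 17.8) × √7.9 = 0.0023 × 12.1584 × 45.95 × 2.8107 = 3.6116 mm/d
Over 31 days: 3.6116 × 31 = 111.960 mm

112 mm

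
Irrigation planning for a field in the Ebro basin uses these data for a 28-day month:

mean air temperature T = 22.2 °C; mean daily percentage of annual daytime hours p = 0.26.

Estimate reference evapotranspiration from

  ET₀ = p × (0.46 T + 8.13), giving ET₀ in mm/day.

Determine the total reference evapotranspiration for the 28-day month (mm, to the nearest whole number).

134 mm

ET₀ = 0.26 × (0.46 × 22.2 + 8.13) = 0.26 × 18.342 = 4.7689 mm/d
Monthly total = 4.7689 × 28 = 133.529 mm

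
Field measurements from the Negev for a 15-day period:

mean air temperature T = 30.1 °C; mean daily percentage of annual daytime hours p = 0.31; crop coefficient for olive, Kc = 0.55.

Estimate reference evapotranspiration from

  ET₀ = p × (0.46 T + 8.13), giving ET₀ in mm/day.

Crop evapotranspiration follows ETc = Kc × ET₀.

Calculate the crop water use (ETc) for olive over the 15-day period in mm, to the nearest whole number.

56 mm

ET₀ = 0.31 × (0.46 × 30.1 + 8.13) = 0.31 × 21.976 = 6.8126 mm/d
ETc = Kc × ET₀ = 0.55 × 6.8126 = 3.7469 mm/d
Over 15 days: 3.7469 × 15 = 56.204 mm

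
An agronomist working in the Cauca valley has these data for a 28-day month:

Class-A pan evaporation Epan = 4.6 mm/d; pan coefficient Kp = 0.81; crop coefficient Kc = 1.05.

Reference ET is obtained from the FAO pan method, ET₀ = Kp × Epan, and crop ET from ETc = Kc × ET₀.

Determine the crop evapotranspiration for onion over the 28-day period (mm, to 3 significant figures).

ET₀ = 0.81 × 4.6 = 3.7260 mm/d
ETc = Kc × ET₀ = 1.05 × 3.7260 = 3.9123 mm/d
Over 28 days: 3.9123 × 28 = 109.544 mm

110 mm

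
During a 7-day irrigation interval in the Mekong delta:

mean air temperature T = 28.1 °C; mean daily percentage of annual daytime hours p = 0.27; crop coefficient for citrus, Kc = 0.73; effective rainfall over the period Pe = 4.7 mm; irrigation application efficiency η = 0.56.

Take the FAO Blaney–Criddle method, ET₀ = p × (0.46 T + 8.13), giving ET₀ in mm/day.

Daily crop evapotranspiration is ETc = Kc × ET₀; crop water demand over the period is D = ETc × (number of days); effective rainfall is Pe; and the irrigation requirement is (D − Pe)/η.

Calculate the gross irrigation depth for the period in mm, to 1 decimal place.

ET₀ = 0.27 × (0.46 × 28.1 + 8.13) = 0.27 × 21.056 = 5.6851 mm/d
ETc = Kc × ET₀ = 0.73 × 5.6851 = 4.1501 mm/d
Crop demand D = ETc × 7 d = 4.1501 × 7 = 29.051 mm
D − Pe = 29.051 − 4.7 = 24.351 mm
Gross irrigation = 24.351 / 0.56 = 43.484 mm

43.5 mm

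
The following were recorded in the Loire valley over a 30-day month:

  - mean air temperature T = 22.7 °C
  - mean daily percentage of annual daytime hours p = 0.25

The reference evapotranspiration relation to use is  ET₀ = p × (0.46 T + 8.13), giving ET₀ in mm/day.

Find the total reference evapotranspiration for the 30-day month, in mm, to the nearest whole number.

ET₀ = 0.25 × (0.46 × 22.7 + 8.13) = 0.25 × 18.572 = 4.6430 mm/d
Monthly total = 4.6430 × 30 = 139.290 mm

139 mm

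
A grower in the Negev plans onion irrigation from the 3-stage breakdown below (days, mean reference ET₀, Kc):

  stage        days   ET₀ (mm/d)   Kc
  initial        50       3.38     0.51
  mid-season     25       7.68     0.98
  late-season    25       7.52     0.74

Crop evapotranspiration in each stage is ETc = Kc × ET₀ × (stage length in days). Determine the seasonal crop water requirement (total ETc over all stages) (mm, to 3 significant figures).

413 mm

initial: 0.51 × 3.38 × 50 = 86.19 mm
mid-season: 0.98 × 7.68 × 25 = 188.16 mm
late-season: 0.74 × 7.52 × 25 = 139.12 mm
Seasonal total = 413.47 mm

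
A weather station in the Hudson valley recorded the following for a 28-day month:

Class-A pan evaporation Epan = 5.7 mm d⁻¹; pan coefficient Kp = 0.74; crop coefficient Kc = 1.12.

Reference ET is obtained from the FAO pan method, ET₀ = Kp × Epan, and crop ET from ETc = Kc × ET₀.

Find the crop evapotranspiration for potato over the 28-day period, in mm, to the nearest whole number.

ET₀ = 0.74 × 5.7 = 4.2180 mm/d
ETc = Kc × ET₀ = 1.12 × 4.2180 = 4.7242 mm/d
Over 28 days: 4.7242 × 28 = 132.278 mm

132 mm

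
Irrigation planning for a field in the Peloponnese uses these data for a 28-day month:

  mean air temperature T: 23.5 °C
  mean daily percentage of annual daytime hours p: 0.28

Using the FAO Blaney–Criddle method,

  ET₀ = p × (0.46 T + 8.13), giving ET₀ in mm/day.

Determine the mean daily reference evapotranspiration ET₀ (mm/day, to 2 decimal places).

ET₀ = 0.28 × (0.46 × 23.5 + 8.13) = 0.28 × 18.940 = 5.3032 mm/d

5.30 mm/day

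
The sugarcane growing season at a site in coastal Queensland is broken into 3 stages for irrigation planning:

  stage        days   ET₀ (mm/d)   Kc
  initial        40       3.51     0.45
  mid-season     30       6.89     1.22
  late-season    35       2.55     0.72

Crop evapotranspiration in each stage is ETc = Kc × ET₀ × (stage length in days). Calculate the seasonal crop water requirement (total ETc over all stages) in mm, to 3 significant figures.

initial: 0.45 × 3.51 × 40 = 63.18 mm
mid-season: 1.22 × 6.89 × 30 = 252.17 mm
late-season: 0.72 × 2.55 × 35 = 64.26 mm
Seasonal total = 379.61 mm

380 mm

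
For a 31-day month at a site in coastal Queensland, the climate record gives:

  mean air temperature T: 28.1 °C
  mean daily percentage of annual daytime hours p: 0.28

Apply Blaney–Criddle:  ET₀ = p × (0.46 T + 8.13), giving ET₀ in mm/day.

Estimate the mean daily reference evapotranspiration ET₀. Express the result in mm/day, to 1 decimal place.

ET₀ = 0.28 × (0.46 × 28.1 + 8.13) = 0.28 × 21.056 = 5.8957 mm/d

5.9 mm/day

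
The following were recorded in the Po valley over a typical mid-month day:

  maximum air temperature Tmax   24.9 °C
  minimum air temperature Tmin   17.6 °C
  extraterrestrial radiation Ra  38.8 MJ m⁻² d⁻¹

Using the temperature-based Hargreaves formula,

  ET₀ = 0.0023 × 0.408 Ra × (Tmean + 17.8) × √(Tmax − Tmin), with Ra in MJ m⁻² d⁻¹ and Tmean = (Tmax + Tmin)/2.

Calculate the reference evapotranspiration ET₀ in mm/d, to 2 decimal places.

3.84 mm/d

Tmean = (24.9 + 17.6)/2 = 21.25 °C
0.408 Ra = 0.408 × 38.8 = 15.8304 mm/d equivalent
ET₀ = 0.0023 × 15.8304 × (21.25 + 17.8) × √7.3 = 0.0023 × 15.8304 × 39.05 × 2.7019 = 3.8416 mm/d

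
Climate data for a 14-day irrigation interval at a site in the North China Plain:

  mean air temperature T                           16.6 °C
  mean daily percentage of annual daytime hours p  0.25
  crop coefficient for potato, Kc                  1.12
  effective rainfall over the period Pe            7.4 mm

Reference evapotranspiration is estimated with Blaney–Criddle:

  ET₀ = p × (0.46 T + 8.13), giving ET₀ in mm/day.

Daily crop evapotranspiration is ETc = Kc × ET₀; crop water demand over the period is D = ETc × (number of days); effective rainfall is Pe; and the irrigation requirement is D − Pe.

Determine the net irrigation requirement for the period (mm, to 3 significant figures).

ET₀ = 0.25 × (0.46 × 16.6 + 8.13) = 0.25 × 15.766 = 3.9415 mm/d
ETc = Kc × ET₀ = 1.12 × 3.9415 = 4.4145 mm/d
Crop demand D = ETc × 14 d = 4.4145 × 14 = 61.803 mm
D − Pe = 61.803 − 7.4 = 54.403 mm

54.4 mm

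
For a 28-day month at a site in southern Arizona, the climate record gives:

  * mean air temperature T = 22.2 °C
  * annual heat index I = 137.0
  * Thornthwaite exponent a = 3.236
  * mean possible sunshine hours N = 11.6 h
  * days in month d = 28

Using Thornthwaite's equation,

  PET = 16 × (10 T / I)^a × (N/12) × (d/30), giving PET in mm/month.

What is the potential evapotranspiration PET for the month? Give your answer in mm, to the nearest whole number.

69 mm

10T/I = 10 × 22.2 / 137.0 = 1.6204
(10T/I)^a = 1.6204^3.236 = 4.7680
Uncorrected PET = 16 × 4.7680 = 76.288 mm
Correction = (N/12)(d/30) = (11.6/12)(28/30) = 0.9022
PET = 76.288 × 0.9022 = 68.827 mm/month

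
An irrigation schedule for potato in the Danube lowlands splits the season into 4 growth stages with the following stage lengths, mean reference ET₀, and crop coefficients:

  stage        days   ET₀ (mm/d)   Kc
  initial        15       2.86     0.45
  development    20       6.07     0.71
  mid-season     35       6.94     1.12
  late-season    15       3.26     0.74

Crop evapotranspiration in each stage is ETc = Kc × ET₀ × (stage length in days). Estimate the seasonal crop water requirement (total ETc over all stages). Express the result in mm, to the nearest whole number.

initial: 0.45 × 2.86 × 15 = 19.31 mm
development: 0.71 × 6.07 × 20 = 86.19 mm
mid-season: 1.12 × 6.94 × 35 = 272.05 mm
late-season: 0.74 × 3.26 × 15 = 36.19 mm
Seasonal total = 413.74 mm

414 mm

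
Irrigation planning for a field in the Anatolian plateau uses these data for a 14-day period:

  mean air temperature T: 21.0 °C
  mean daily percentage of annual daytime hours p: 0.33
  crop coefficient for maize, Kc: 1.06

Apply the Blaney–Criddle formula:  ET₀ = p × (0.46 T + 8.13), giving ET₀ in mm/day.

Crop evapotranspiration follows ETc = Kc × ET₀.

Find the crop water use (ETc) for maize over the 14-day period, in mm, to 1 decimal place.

87.1 mm

ET₀ = 0.33 × (0.46 × 21.0 + 8.13) = 0.33 × 17.790 = 5.8707 mm/d
ETc = Kc × ET₀ = 1.06 × 5.8707 = 6.2229 mm/d
Over 14 days: 6.2229 × 14 = 87.121 mm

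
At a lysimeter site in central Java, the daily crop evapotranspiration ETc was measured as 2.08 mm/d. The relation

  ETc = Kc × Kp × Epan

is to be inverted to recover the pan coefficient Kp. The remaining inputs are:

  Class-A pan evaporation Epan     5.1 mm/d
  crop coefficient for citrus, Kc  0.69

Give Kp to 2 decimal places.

0.59

ETc = Kc × Kp × Epan  ⇒  Kp = ETc / (Kc × Epan)
Kp = 2.08 / (0.69 × 5.1) = 2.08 / 3.519 = 0.5911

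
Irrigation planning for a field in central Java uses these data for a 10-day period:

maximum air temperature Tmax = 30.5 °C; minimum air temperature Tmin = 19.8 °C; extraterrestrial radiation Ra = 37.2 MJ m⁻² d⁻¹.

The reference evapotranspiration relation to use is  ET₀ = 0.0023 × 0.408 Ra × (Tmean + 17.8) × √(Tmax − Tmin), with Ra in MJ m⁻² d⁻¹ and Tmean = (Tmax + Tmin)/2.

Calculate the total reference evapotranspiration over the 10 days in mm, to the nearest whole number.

49 mm

Tmean = (30.5 + 19.8)/2 = 25.15 °C
0.408 Ra = 0.408 × 37.2 = 15.1776 mm/d equivalent
ET₀ = 0.0023 × 15.1776 × (25.15 + 17.8) × √10.7 = 0.0023 × 15.1776 × 42.95 × 3.2711 = 4.9044 mm/d
Over 10 days: 4.9044 × 10 = 49.044 mm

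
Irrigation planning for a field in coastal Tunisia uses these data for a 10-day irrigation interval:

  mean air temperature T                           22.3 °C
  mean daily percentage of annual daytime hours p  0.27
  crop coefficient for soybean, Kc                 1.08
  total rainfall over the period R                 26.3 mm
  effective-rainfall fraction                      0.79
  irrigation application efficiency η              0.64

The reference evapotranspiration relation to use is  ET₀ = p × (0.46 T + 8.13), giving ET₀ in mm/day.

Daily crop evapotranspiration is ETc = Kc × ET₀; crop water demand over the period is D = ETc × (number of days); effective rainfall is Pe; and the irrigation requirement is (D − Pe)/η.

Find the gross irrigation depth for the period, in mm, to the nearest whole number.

51 mm

ET₀ = 0.27 × (0.46 × 22.3 + 8.13) = 0.27 × 18.388 = 4.9648 mm/d
ETc = Kc × ET₀ = 1.08 × 4.9648 = 5.3620 mm/d
Crop demand D = ETc × 10 d = 5.3620 × 10 = 53.620 mm
Pe = 0.79 × 26.3 = 20.777 mm
D − Pe = 53.620 − 20.777 = 32.843 mm
Gross irrigation = 32.843 / 0.64 = 51.317 mm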